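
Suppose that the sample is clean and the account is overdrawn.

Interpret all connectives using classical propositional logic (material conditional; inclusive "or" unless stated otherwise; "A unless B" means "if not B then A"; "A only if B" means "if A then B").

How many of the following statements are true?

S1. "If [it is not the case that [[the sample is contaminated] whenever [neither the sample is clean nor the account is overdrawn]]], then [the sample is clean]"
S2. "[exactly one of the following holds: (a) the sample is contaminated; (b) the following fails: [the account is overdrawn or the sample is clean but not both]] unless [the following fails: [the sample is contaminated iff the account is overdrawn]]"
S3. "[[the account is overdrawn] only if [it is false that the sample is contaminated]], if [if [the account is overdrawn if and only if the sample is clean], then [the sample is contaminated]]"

Let U = "the sample is contaminated" (F), K = "the account is overdrawn" (T).

S1: This is ~((~U nor K) -> U) -> ~U.

~U = ~F = T
~U nor K = T nor T = F
(~U nor K) -> U = F -> F = T
~((~U nor K) -> U) = ~T = F
~U = ~F = T
~((~U nor K) -> U) -> ~U = F -> T = T
Hence S1 is true.

S2: Parsed as (U xor ~(K xor ~U)) | ~(U <-> K)

~U = ~F = T
K xor ~U = T xor T = F
~(K xor ~U) = ~F = T
U xor ~(K xor ~U) = F xor T = T
U <-> K = F <-> T = F
~(U <-> K) = ~F = T
(U xor ~(K xor ~U)) | ~(U <-> K) = T | T = T
Hence S2 is true.

S3: Formalization: ((K <-> ~U) -> U) -> (K -> ~U)

~U = ~F = T
K <-> ~U = T <-> T = T
(K <-> ~U) -> U = T -> F = F
~U = ~F = T
K -> ~U = T -> T = T
((K <-> ~U) -> U) -> (K -> ~U) = F -> T = T
Hence S3 is true.

True statements: 3.

3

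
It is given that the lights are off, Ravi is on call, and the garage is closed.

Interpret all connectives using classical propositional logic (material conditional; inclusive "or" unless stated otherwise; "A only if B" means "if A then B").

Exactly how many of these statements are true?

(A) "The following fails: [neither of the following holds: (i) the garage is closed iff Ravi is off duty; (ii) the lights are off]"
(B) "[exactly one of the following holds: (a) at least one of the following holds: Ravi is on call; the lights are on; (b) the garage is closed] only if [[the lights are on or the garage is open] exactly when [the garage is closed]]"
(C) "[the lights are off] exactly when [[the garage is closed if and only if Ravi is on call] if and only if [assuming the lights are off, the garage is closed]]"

3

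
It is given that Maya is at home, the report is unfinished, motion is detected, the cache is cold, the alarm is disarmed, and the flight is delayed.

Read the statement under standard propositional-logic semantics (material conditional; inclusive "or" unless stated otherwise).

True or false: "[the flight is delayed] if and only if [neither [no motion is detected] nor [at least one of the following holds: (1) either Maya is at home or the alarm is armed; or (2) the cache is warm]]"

The statement is false.

Let V = "the flight is delayed" (True), R = "motion is detected" (True), P = "Maya is at home" (True), U = "the alarm is armed" (False), S = "the cache is warm" (False).
In symbols: V iff (not R nor ((P or U) or S))

not R = not True = False
P or U = True or False = True
(P or U) or S = True or False = True
not R nor ((P or U) or S) = False nor True = False
V iff (not R nor ((P or U) or S)) = True iff False = False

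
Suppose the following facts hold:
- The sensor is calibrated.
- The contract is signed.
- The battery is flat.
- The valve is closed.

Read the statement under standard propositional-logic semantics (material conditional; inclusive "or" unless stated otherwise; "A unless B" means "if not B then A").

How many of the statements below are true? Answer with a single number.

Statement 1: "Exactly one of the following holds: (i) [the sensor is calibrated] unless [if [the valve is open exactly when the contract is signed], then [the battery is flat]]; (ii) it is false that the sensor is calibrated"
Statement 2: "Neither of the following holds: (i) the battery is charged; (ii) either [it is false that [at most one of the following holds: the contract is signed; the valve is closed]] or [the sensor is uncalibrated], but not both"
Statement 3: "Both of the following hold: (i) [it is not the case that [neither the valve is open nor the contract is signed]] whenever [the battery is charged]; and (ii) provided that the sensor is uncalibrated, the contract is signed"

Let P = "the sensor is calibrated" (True), S = "the valve is open" (False), Q = "the contract is signed" (True), R = "the battery is charged" (False).

Statement 1: This is (P or ((S iff Q) -> not R)) xor not P.

S iff Q = False iff True = False
not R = not False = True
(S iff Q) -> not R = False -> True = True
P or ((S iff Q) -> not R) = True or True = True
not P = not True = False
(P or ((S iff Q) -> not R)) xor not P = True xor False = True
So Statement 1 is true.

Statement 2: In symbols: R nor (not (Q nand not S) xor not P)

not S = not False = True
Q nand not S = True nand True = False
not (Q nand not S) = not False = True
not P = not True = False
not (Q nand not S) xor not P = True xor False = True
R nor (not (Q nand not S) xor not P) = False nor True = False
So Statement 2 is false.

Statement 3: In symbols: (R -> not (S nor Q)) and (not P -> Q)

S nor Q = False nor True = False
not (S nor Q) = not False = True
R -> not (S nor Q) = False -> True = True
not P = not True = False
not P -> Q = False -> True = True
(R -> not (S nor Q)) and (not P -> Q) = True and True = True
Hence Statement 3 is true.

Count: 2.

2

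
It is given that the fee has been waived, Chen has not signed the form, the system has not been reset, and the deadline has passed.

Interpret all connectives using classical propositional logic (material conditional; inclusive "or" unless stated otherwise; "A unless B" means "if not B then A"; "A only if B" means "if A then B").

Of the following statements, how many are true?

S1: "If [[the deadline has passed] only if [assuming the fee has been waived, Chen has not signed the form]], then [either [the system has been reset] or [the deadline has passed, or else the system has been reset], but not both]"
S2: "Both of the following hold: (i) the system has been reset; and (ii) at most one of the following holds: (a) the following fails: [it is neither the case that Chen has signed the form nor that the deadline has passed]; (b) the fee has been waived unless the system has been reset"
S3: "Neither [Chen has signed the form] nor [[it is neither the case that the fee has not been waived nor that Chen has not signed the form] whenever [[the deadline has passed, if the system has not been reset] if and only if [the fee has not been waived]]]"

1

Let S = "the deadline has passed" (T), P = "the fee has been waived" (T), Q = "Chen has signed the form" (F), R = "the system has been reset" (F).

S1: In symbols: (S → (P → ¬Q)) → (R ⊕ (S ∨ R))

¬Q = ¬F = T
P → ¬Q = T → T = T
S → (P → ¬Q) = T → T = T
S ∨ R = T ∨ F = T
R ⊕ (S ∨ R) = F ⊕ T = T
(S → (P → ¬Q)) → (R ⊕ (S ∨ R)) = T → T = T
Hence S1 is true.

S2: Formalization: R ∧ (¬(Q ↓ S) ↑ (P ∨ R))

Q ↓ S = F ↓ T = F
¬(Q ↓ S) = ¬F = T
P ∨ R = T ∨ F = T
¬(Q ↓ S) ↑ (P ∨ R) = T ↑ T = F
R ∧ (¬(Q ↓ S) ↑ (P ∨ R)) = F ∧ F = F
Hence S2 is false.

S3: Parsed as Q ↓ (((¬R → S) ↔ ¬P) → (¬P ↓ ¬Q))

¬R = ¬F = T
¬R → S = T → T = T
¬P = ¬T = F
(¬R → S) ↔ ¬P = T ↔ F = F
¬P = ¬T = F
¬Q = ¬F = T
¬P ↓ ¬Q = F ↓ T = F
((¬R → S) ↔ ¬P) → (¬P ↓ ¬Q) = F → F = T
Q ↓ (((¬R → S) ↔ ¬P) → (¬P ↓ ¬Q)) = F ↓ T = F
So S3 is false.

True statements: 1 (S1).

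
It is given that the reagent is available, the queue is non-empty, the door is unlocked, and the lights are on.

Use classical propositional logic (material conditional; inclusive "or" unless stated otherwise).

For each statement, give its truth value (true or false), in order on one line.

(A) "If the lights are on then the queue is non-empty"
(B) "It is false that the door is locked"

Let S = "the lights are on" (T), Q = "the queue is empty" (F), R = "the door is locked" (F).

(A): Formalization: S → ¬Q

¬Q = ¬F = T
S → ¬Q = T → T = T
Hence (A) is true.

(B): This is ¬R.

¬R = ¬F = T
So (B) is true.

(A) true, (B) true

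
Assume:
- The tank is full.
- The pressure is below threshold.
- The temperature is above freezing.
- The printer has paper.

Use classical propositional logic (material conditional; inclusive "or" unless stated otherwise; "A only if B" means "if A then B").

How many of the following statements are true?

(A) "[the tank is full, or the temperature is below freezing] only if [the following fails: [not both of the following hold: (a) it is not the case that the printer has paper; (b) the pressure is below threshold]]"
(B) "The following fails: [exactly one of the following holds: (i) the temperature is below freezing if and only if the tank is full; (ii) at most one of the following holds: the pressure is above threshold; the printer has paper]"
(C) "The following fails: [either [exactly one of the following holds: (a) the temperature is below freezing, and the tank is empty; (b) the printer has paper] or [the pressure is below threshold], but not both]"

Let P = "the tank is full" (T), R = "the temperature is below freezing" (F), S = "the printer has paper" (T), Q = "the pressure is above threshold" (F).

(A): Parsed as (P ∨ R) → ¬(¬S ↑ ¬Q)

P ∨ R = T ∨ F = T
¬S = ¬T = F
¬Q = ¬F = T
¬S ↑ ¬Q = F ↑ T = T
¬(¬S ↑ ¬Q) = ¬T = F
(P ∨ R) → ¬(¬S ↑ ¬Q) = T → F = F
Thus (A) is false.

(B): Formalization: ¬((R ↔ P) ⊕ (Q ↑ S))

R ↔ P = F ↔ T = F
Q ↑ S = F ↑ T = T
(R ↔ P) ⊕ (Q ↑ S) = F ⊕ T = T
¬((R ↔ P) ⊕ (Q ↑ S)) = ¬T = F
Hence (B) is false.

(C): In symbols: ¬(((R ∧ ¬P) ⊕ S) ⊕ ¬Q)

¬P = ¬T = F
R ∧ ¬P = F ∧ F = F
(R ∧ ¬P) ⊕ S = F ⊕ T = T
¬Q = ¬F = T
((R ∧ ¬P) ⊕ S) ⊕ ¬Q = T ⊕ T = F
¬(((R ∧ ¬P) ⊕ S) ⊕ ¬Q) = ¬F = T
So (C) is true.

Count: 1.

1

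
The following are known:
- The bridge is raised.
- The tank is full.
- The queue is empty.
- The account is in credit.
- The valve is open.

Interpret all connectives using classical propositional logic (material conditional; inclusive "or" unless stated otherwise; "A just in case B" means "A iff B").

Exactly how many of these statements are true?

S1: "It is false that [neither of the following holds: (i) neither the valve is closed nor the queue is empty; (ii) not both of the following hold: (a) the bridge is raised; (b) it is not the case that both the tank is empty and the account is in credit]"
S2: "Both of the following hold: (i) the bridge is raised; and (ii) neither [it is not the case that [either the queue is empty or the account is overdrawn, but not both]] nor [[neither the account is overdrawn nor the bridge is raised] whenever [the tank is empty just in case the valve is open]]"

Let U = "the valve is open" (True), V = "the queue is empty" (True), L = "the bridge is raised" (True), Q = "the tank is full" (True), G = "the account is overdrawn" (False).

S1: This is not ((not U nor V) nor (L nand (not Q nand not G))).

not U = not True = False
not U nor V = False nor True = False
not Q = not True = False
not G = not False = True
not Q nand not G = False nand True = True
L nand (not Q nand not G) = True nand True = False
(not U nor V) nor (L nand (not Q nand not G)) = False nor False = True
not ((not U nor V) nor (L nand (not Q nand not G))) = not True = False
Thus S1 is false.

S2: Formalization: L and (not (V xor G) nor ((not Q iff U) -> (G nor L)))

V xor G = True xor False = True
not (V xor G) = not True = False
not Q = not True = False
not Q iff U = False iff True = False
G nor L = False nor True = False
(not Q iff U) -> (G nor L) = False -> False = True
not (V xor G) nor ((not Q iff U) -> (G nor L)) = False nor True = False
L and (not (V xor G) nor ((not Q iff U) -> (G nor L))) = True and False = False
Hence S2 is false.

Count: 0.

0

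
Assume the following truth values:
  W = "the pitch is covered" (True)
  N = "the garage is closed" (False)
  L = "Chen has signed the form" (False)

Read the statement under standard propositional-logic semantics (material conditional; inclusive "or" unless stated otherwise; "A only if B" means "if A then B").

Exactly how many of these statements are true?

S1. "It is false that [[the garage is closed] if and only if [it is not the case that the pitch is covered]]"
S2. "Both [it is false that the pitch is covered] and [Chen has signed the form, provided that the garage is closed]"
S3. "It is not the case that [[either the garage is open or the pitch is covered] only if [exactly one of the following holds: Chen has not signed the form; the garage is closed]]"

0

S1: In symbols: ~(N <-> ~W)

~W = ~T = F
N <-> ~W = F <-> F = T
~(N <-> ~W) = ~T = F
So S1 is false.

S2: Formalization: ~W & (N -> L)

~W = ~T = F
N -> L = F -> F = T
~W & (N -> L) = F & T = F
Thus S2 is false.

S3: Parsed as ~((~N | W) -> (~L xor N))

~N = ~F = T
~N | W = T | T = T
~L = ~F = T
~L xor N = T xor F = T
(~N | W) -> (~L xor N) = T -> T = T
~((~N | W) -> (~L xor N)) = ~T = F
So S3 is false.

True statements: 0 (none).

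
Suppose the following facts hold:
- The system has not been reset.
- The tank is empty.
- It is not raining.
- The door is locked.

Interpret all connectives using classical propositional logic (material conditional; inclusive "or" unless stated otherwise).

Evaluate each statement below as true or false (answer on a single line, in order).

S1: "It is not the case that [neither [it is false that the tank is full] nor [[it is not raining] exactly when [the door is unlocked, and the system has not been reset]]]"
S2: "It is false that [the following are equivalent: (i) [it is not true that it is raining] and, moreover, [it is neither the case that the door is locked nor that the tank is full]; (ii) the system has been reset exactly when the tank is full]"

S1 true; S2 true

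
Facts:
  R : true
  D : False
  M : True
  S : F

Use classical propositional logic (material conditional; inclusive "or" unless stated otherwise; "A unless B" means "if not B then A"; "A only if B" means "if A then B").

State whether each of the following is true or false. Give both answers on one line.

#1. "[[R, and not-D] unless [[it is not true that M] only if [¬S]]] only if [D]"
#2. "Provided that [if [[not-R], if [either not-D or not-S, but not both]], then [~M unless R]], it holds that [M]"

#1: In symbols: ((R and not D) or (not M -> not S)) -> D

not D = not False = True
R and not D = True and True = True
not M = not True = False
not S = not False = True
not M -> not S = False -> True = True
(R and not D) or (not M -> not S) = True or True = True
((R and not D) or (not M -> not S)) -> D = True -> False = False
So #1 is false.

#2: This is (((not D xor not S) -> not R) -> (not M or R)) -> M.

not D = not False = True
not S = not False = True
not D xor not S = True xor True = False
not R = not True = False
(not D xor not S) -> not R = False -> False = True
not M = not True = False
not M or R = False or True = True
((not D xor not S) -> not R) -> (not M or R) = True -> True = True
(((not D xor not S) -> not R) -> (not M or R)) -> M = True -> True = True
Hence #2 is true.

#1 F / #2 T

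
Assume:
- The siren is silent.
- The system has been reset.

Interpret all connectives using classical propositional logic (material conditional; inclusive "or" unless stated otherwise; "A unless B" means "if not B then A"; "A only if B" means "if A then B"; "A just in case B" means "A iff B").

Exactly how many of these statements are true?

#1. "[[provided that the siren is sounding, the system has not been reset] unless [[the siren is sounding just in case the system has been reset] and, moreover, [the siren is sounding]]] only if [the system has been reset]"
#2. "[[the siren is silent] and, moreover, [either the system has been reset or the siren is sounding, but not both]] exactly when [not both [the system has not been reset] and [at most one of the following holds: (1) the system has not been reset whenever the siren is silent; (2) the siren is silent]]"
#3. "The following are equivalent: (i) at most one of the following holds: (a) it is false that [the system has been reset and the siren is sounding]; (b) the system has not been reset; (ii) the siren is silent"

Let P = "the siren is sounding" (F), Q = "the system has been reset" (T).

#1: Parsed as ((P -> ~Q) | ((P <-> Q) & P)) -> Q

~Q = ~T = F
P -> ~Q = F -> F = T
P <-> Q = F <-> T = F
(P <-> Q) & P = F & F = F
(P -> ~Q) | ((P <-> Q) & P) = T | F = T
((P -> ~Q) | ((P <-> Q) & P)) -> Q = T -> T = T
Hence #1 is true.

#2: Parsed as (~P & (Q xor P)) <-> (~Q nand ((~P -> ~Q) nand ~P))

~P = ~F = T
Q xor P = T xor F = T
~P & (Q xor P) = T & T = T
~Q = ~T = F
~P = ~F = T
~Q = ~T = F
~P -> ~Q = T -> F = F
~P = ~F = T
(~P -> ~Q) nand ~P = F nand T = T
~Q nand ((~P -> ~Q) nand ~P) = F nand T = T
(~P & (Q xor P)) <-> (~Q nand ((~P -> ~Q) nand ~P)) = T <-> T = T
Hence #2 is true.

#3: Formalization: (~(Q & P) nand ~Q) <-> ~P

Q & P = T & F = F
~(Q & P) = ~F = T
~Q = ~T = F
~(Q & P) nand ~Q = T nand F = T
~P = ~F = T
(~(Q & P) nand ~Q) <-> ~P = T <-> T = T
Hence #3 is true.

True statements: 3 (#1, #2, #3).

3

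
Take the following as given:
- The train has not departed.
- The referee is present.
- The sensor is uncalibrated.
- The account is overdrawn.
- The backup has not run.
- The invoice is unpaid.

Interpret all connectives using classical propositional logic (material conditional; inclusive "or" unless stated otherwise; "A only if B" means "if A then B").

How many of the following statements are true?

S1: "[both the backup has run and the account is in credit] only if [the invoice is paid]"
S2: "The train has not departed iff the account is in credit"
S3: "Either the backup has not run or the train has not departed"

Let L = "the backup has run" (F), G = "the account is overdrawn" (T), D = "the invoice is paid" (F), K = "the train has departed" (F).

S1: Formalization: (L ∧ ¬G) → D

¬G = ¬T = F
L ∧ ¬G = F ∧ F = F
(L ∧ ¬G) → D = F → F = T
Thus S1 is true.

S2: This is ¬K ↔ ¬G.

¬K = ¬F = T
¬G = ¬T = F
¬K ↔ ¬G = T ↔ F = F
So S2 is false.

S3: Formalization: ¬L ∨ ¬K

¬L = ¬F = T
¬K = ¬F = T
¬L ∨ ¬K = T ∨ T = T
So S3 is true.

2 of the 3 statements are true (S1, S3).

2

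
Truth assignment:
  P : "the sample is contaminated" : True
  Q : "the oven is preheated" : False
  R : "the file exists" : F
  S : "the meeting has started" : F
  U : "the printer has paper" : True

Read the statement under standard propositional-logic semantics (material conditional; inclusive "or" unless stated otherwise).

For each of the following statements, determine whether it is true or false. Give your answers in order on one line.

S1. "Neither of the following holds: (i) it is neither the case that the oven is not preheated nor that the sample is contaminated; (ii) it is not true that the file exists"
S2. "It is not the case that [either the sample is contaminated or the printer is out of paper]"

S1 F / S2 F

S1: Parsed as (~Q nor P) nor ~R

~Q = ~F = T
~Q nor P = T nor T = F
~R = ~F = T
(~Q nor P) nor ~R = F nor T = F
So S1 is false.

S2: In symbols: ~(P | ~U)

~U = ~T = F
P | ~U = T | F = T
~(P | ~U) = ~T = F
Hence S2 is false.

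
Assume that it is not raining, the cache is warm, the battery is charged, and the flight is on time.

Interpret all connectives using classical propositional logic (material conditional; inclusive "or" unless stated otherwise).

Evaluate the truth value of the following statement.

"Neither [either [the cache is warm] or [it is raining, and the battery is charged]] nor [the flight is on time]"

Let Q = "the cache is warm" (T), P = "it is raining" (F), R = "the battery is charged" (T), S = "the flight is delayed" (F).
This is (Q ∨ (P ∧ R)) ↓ ¬S.

P ∧ R = F ∧ T = F
Q ∨ (P ∧ R) = T ∨ F = T
¬S = ¬F = T
(Q ∨ (P ∧ R)) ↓ ¬S = T ↓ T = F

false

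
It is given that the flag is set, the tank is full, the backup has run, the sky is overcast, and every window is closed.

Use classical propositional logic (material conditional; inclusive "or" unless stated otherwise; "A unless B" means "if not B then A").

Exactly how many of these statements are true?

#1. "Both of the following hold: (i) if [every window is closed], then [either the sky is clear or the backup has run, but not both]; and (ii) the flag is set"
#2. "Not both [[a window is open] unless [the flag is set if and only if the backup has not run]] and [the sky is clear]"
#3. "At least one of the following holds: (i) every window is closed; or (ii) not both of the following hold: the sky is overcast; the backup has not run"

Let S = "a window is open" (F), K = "the sky is overcast" (T), G = "the backup has run" (T), H = "the flag is set" (T).

#1: Parsed as (~S -> (~K xor G)) & H

~S = ~F = T
~K = ~T = F
~K xor G = F xor T = T
~S -> (~K xor G) = T -> T = T
(~S -> (~K xor G)) & H = T & T = T
Thus #1 is true.

#2: Parsed as (S | (H <-> ~G)) nand ~K

~G = ~T = F
H <-> ~G = T <-> F = F
S | (H <-> ~G) = F | F = F
~K = ~T = F
(S | (H <-> ~G)) nand ~K = F nand F = T
Thus #2 is true.

#3: Parsed as ~S | (K nand ~G)

~S = ~F = T
~G = ~T = F
K nand ~G = T nand F = T
~S | (K nand ~G) = T | T = T
Thus #3 is true.

True statements: 3.

3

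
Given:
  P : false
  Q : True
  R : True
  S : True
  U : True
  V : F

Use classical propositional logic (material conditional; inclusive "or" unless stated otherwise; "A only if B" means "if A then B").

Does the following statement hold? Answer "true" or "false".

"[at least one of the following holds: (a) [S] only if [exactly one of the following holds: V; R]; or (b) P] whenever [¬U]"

Values: U=T, S=T, V=F, R=T, P=F.
Formalization: ~U -> ((S -> (V xor R)) | P)

~U = ~T = F
V xor R = F xor T = T
S -> (V xor R) = T -> T = T
(S -> (V xor R)) | P = T | F = T
~U -> ((S -> (V xor R)) | P) = F -> T = T

true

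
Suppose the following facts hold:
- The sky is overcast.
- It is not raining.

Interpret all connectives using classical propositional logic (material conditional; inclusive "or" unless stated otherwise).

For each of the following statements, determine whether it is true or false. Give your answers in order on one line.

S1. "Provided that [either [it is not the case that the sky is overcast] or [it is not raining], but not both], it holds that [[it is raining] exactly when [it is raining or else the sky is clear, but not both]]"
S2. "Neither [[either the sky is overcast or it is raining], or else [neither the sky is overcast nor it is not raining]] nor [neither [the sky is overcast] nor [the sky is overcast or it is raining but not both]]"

Let P = "the sky is overcast" (T), Q = "it is raining" (F).

S1: Formalization: (~P xor ~Q) -> (Q <-> (Q xor ~P))

~P = ~T = F
~Q = ~F = T
~P xor ~Q = F xor T = T
~P = ~T = F
Q xor ~P = F xor F = F
Q <-> (Q xor ~P) = F <-> F = T
(~P xor ~Q) -> (Q <-> (Q xor ~P)) = T -> T = T
So S1 is true.

S2: Parsed as ((P | Q) | (P nor ~Q)) nor (P nor (P xor Q))

P | Q = T | F = T
~Q = ~F = T
P nor ~Q = T nor T = F
(P | Q) | (P nor ~Q) = T | F = T
P xor Q = T xor F = T
P nor (P xor Q) = T nor T = F
((P | Q) | (P nor ~Q)) nor (P nor (P xor Q)) = T nor F = F
Thus S2 is false.

S1 true; S2 false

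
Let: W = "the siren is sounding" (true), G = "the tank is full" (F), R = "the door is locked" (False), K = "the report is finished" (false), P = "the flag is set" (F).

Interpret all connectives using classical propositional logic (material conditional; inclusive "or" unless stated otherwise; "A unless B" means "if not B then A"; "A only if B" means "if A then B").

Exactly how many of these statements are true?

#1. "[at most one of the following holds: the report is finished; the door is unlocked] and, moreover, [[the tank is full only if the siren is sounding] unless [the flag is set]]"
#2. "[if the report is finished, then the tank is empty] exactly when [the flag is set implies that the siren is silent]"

2

#1: Parsed as (K ↑ ¬R) ∧ ((G → W) ∨ P)

¬R = ¬F = T
K ↑ ¬R = F ↑ T = T
G → W = F → T = T
(G → W) ∨ P = T ∨ F = T
(K ↑ ¬R) ∧ ((G → W) ∨ P) = T ∧ T = T
So #1 is true.

#2: In symbols: (K → ¬G) ↔ (P → ¬W)

¬G = ¬F = T
K → ¬G = F → T = T
¬W = ¬T = F
P → ¬W = F → F = T
(K → ¬G) ↔ (P → ¬W) = T ↔ T = T
Thus #2 is true.

2 of the 2 statements are true (#1, #2).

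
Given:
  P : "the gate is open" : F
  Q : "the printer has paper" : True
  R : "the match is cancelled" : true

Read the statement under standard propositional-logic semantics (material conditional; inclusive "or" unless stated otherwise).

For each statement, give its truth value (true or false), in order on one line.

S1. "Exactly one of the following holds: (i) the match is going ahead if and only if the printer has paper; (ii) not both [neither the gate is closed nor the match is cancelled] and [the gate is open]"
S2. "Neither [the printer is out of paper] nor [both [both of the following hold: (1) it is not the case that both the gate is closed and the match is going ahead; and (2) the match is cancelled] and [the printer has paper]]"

S1: This is (~R <-> Q) xor ((~P nor R) nand P).

~R = ~T = F
~R <-> Q = F <-> T = F
~P = ~F = T
~P nor R = T nor T = F
(~P nor R) nand P = F nand F = T
(~R <-> Q) xor ((~P nor R) nand P) = F xor T = T
Hence S1 is true.

S2: In symbols: ~Q nor (((~P nand ~R) & R) & Q)

~Q = ~T = F
~P = ~F = T
~R = ~T = F
~P nand ~R = T nand F = T
(~P nand ~R) & R = T & T = T
((~P nand ~R) & R) & Q = T & T = T
~Q nor (((~P nand ~R) & R) & Q) = F nor T = F
Hence S2 is false.

S1 True / S2 False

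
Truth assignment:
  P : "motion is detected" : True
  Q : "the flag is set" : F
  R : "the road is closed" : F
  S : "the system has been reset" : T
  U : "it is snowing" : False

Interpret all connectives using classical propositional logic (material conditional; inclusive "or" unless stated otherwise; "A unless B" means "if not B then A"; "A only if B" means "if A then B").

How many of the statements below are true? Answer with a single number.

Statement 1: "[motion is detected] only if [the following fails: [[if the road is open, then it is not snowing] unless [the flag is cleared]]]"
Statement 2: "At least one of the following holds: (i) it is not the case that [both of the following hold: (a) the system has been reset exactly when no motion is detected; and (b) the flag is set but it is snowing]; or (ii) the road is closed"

Statement 1: In symbols: P -> not ((not R -> not U) or not Q)

not R = not False = True
not U = not False = True
not R -> not U = True -> True = True
not Q = not False = True
(not R -> not U) or not Q = True or True = True
not ((not R -> not U) or not Q) = not True = False
P -> not ((not R -> not U) or not Q) = True -> False = False
So Statement 1 is false.

Statement 2: This is not ((S iff not P) and (Q and U)) or R.

not P = not True = False
S iff not P = True iff False = False
Q and U = False and False = False
(S iff not P) and (Q and U) = False and False = False
not ((S iff not P) and (Q and U)) = not False = True
not ((S iff not P) and (Q and U)) or R = True or False = True
Thus Statement 2 is true.

1 of the 2 statements is true.

1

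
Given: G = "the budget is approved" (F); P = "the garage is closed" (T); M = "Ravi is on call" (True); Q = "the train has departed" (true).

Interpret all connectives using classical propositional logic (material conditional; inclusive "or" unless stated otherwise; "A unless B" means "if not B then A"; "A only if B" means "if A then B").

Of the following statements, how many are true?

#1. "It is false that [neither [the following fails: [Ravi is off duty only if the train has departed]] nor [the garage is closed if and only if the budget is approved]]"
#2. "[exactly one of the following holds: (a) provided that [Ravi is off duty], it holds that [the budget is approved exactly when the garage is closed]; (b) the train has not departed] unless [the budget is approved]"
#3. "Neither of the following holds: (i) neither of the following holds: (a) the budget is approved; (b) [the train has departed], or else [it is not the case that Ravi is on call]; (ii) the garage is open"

#1: This is ~(~(~M -> Q) nor (P <-> G)).

~M = ~T = F
~M -> Q = F -> T = T
~(~M -> Q) = ~T = F
P <-> G = T <-> F = F
~(~M -> Q) nor (P <-> G) = F nor F = T
~(~(~M -> Q) nor (P <-> G)) = ~T = F
Hence #1 is false.

#2: Parsed as ((~M -> (G <-> P)) xor ~Q) | G

~M = ~T = F
G <-> P = F <-> T = F
~M -> (G <-> P) = F -> F = T
~Q = ~T = F
(~M -> (G <-> P)) xor ~Q = T xor F = T
((~M -> (G <-> P)) xor ~Q) | G = T | F = T
Hence #2 is true.

#3: This is (G nor (Q | ~M)) nor ~P.

~M = ~T = F
Q | ~M = T | F = T
G nor (Q | ~M) = F nor T = F
~P = ~T = F
(G nor (Q | ~M)) nor ~P = F nor F = T
Thus #3 is true.

True statements: 2 (#2, #3).

2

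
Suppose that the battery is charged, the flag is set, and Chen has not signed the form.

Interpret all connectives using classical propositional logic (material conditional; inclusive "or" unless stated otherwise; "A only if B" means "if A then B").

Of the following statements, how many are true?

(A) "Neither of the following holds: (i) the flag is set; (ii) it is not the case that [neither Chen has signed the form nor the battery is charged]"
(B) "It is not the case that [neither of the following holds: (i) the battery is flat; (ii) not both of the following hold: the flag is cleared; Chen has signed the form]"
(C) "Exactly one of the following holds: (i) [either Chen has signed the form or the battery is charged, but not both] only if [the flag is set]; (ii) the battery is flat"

2

Let Q = "the flag is set" (True), R = "Chen has signed the form" (False), P = "the battery is charged" (True).

(A): In symbols: Q nor not (R nor P)

R nor P = False nor True = False
not (R nor P) = not False = True
Q nor not (R nor P) = True nor True = False
Thus (A) is false.

(B): Formalization: not (not P nor (not Q nand R))

not P = not True = False
not Q = not True = False
not Q nand R = False nand False = True
not P nor (not Q nand R) = False nor True = False
not (not P nor (not Q nand R)) = not False = True
Hence (B) is true.

(C): Formalization: ((R xor P) -> Q) xor not P

R xor P = False xor True = True
(R xor P) -> Q = True -> True = True
not P = not True = False
((R xor P) -> Q) xor not P = True xor False = True
Hence (C) is true.

True statements: 2.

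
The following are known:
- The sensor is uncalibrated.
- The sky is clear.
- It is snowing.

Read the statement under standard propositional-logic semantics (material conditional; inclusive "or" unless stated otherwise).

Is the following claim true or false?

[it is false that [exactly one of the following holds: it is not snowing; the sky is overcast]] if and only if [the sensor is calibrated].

False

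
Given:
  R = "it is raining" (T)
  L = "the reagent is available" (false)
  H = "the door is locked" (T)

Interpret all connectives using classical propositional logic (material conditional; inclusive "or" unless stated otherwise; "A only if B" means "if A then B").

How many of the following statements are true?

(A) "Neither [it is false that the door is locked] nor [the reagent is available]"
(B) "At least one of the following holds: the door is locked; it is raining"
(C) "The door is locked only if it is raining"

3

(A): This is ~H nor L.

~H = ~T = F
~H nor L = F nor F = T
So (A) is true.

(B): Formalization: H | R

H | R = T | T = T
Hence (B) is true.

(C): In symbols: H -> R

H -> R = T -> T = T
Thus (C) is true.

3 of the 3 statements are true.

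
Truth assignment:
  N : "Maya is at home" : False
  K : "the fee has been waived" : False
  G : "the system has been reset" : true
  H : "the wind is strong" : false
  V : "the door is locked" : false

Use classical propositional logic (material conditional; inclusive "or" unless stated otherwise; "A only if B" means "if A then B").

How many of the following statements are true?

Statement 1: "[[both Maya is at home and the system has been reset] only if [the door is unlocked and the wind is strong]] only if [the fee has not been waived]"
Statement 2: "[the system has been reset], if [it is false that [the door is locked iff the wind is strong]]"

Statement 1: Parsed as ((N ∧ G) → (¬V ∧ H)) → ¬K

N ∧ G = F ∧ T = F
¬V = ¬F = T
¬V ∧ H = T ∧ F = F
(N ∧ G) → (¬V ∧ H) = F → F = T
¬K = ¬F = T
((N ∧ G) → (¬V ∧ H)) → ¬K = T → T = T
Thus Statement 1 is true.

Statement 2: Formalization: ¬(V ↔ H) → G

V ↔ H = F ↔ F = T
¬(V ↔ H) = ¬T = F
¬(V ↔ H) → G = F → T = T
Hence Statement 2 is true.

2 of the 2 statements are true.

2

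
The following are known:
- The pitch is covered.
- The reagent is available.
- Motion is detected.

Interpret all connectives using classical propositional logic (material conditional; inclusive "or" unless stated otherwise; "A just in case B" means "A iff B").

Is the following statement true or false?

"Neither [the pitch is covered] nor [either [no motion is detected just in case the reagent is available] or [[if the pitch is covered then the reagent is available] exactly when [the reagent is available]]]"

Let D = "the pitch is covered" (T), R = "motion is detected" (T), V = "the reagent is available" (T).
Formalization: D nor ((~R <-> V) | ((D -> V) <-> V))

~R = ~T = F
~R <-> V = F <-> T = F
D -> V = T -> T = T
(D -> V) <-> V = T <-> T = T
(~R <-> V) | ((D -> V) <-> V) = F | T = T
D nor ((~R <-> V) | ((D -> V) <-> V)) = T nor T = F

False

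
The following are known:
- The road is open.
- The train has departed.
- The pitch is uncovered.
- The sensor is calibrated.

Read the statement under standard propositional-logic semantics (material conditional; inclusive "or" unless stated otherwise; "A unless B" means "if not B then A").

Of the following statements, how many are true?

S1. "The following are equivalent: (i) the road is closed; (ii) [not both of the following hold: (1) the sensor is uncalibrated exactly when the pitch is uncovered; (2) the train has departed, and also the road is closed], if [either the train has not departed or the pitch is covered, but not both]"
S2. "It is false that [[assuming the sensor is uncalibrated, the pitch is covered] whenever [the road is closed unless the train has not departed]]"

0

Let M = "the road is closed" (F), U = "the train has departed" (T), P = "the pitch is covered" (F), K = "the sensor is calibrated" (T).

S1: This is M <-> ((~U xor P) -> ((~K <-> ~P) nand (U & M))).

~U = ~T = F
~U xor P = F xor F = F
~K = ~T = F
~P = ~F = T
~K <-> ~P = F <-> T = F
U & M = T & F = F
(~K <-> ~P) nand (U & M) = F nand F = T
(~U xor P) -> ((~K <-> ~P) nand (U & M)) = F -> T = T
M <-> ((~U xor P) -> ((~K <-> ~P) nand (U & M))) = F <-> T = F
Thus S1 is false.

S2: Formalization: ~((M | ~U) -> (~K -> P))

~U = ~T = F
M | ~U = F | F = F
~K = ~T = F
~K -> P = F -> F = T
(M | ~U) -> (~K -> P) = F -> T = T
~((M | ~U) -> (~K -> P)) = ~T = F
Thus S2 is false.

Count: 0.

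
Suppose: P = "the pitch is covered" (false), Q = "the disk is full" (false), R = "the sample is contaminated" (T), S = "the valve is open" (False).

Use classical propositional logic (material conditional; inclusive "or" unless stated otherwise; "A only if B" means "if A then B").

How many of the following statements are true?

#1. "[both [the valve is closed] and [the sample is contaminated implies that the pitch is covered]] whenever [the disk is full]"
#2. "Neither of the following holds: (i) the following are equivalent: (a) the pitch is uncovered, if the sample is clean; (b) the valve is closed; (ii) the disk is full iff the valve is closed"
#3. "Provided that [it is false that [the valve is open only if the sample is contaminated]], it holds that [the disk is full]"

#1: This is Q -> (not S and (R -> P)).

not S = not False = True
R -> P = True -> False = False
not S and (R -> P) = True and False = False
Q -> (not S and (R -> P)) = False -> False = True
Thus #1 is true.

#2: This is ((not R -> not P) iff not S) nor (Q iff not S).

not R = not True = False
not P = not False = True
not R -> not P = False -> True = True
not S = not False = True
(not R -> not P) iff not S = True iff True = True
not S = not False = True
Q iff not S = False iff True = False
((not R -> not P) iff not S) nor (Q iff not S) = True nor False = False
Thus #2 is false.

#3: In symbols: not (S -> R) -> Q

S -> R = False -> True = True
not (S -> R) = not True = False
not (S -> R) -> Q = False -> False = True
So #3 is true.

True statements: 2.

2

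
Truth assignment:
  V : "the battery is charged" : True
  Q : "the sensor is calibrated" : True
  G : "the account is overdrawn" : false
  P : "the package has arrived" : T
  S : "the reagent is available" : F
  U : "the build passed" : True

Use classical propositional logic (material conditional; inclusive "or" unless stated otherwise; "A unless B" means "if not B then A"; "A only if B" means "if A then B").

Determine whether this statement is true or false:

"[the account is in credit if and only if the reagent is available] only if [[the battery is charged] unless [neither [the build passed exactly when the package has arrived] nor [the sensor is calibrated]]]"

Formalization: (not G iff S) -> (V or ((U iff P) nor Q))

not G = not False = True
not G iff S = True iff False = False
U iff P = True iff True = True
(U iff P) nor Q = True nor True = False
V or ((U iff P) nor Q) = True or False = True
(not G iff S) -> (V or ((U iff P) nor Q)) = False -> True = True

True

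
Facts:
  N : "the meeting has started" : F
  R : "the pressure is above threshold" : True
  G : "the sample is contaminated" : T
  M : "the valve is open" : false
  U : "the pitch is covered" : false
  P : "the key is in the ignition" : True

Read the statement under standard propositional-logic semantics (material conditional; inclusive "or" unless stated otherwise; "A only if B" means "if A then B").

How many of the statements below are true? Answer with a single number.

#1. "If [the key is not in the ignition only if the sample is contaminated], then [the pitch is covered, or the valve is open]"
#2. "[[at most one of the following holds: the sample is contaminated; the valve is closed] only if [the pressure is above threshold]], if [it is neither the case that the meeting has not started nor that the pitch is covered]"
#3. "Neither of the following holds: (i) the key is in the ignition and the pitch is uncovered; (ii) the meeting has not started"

#1: Parsed as (¬P → G) → (U ∨ M)

¬P = ¬T = F
¬P → G = F → T = T
U ∨ M = F ∨ F = F
(¬P → G) → (U ∨ M) = T → F = F
Hence #1 is false.

#2: Formalization: (¬N ↓ U) → ((G ↑ ¬M) → R)

¬N = ¬F = T
¬N ↓ U = T ↓ F = F
¬M = ¬F = T
G ↑ ¬M = T ↑ T = F
(G ↑ ¬M) → R = F → T = T
(¬N ↓ U) → ((G ↑ ¬M) → R) = F → T = T
Hence #2 is true.

#3: Formalization: (P ∧ ¬U) ↓ ¬N

¬U = ¬F = T
P ∧ ¬U = T ∧ T = T
¬N = ¬F = T
(P ∧ ¬U) ↓ ¬N = T ↓ T = F
Hence #3 is false.

1 of the 3 statements is true.

1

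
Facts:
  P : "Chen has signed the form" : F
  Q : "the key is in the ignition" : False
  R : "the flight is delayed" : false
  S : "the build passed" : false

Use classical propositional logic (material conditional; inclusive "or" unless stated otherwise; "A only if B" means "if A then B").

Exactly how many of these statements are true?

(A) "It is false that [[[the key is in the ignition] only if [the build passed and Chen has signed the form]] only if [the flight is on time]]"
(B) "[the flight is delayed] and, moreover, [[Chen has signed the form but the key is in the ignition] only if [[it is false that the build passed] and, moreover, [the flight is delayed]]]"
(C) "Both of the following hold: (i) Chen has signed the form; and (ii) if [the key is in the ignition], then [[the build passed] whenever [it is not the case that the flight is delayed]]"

(A): This is not ((Q -> (S and P)) -> not R).

S and P = False and False = False
Q -> (S and P) = False -> False = True
not R = not False = True
(Q -> (S and P)) -> not R = True -> True = True
not ((Q -> (S and P)) -> not R) = not True = False
Thus (A) is false.

(B): This is R and ((P and Q) -> (not S and R)).

P and Q = False and False = False
not S = not False = True
not S and R = True and False = False
(P and Q) -> (not S and R) = False -> False = True
R and ((P and Q) -> (not S and R)) = False and True = False
Thus (B) is false.

(C): Formalization: P and (Q -> (not R -> S))

not R = not False = True
not R -> S = True -> False = False
Q -> (not R -> S) = False -> False = True
P and (Q -> (not R -> S)) = False and True = False
Thus (C) is false.

True statements: 0 (none).

0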